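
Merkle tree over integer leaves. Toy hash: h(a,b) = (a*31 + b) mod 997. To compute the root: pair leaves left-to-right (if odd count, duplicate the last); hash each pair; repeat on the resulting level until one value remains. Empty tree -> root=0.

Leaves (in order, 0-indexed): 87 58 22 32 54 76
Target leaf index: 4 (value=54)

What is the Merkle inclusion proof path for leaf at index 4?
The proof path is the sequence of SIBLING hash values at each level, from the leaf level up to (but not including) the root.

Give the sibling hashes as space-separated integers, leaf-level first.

Answer: 76 753 377

Derivation:
L0 (leaves): [87, 58, 22, 32, 54, 76], target index=4
L1: h(87,58)=(87*31+58)%997=761 [pair 0] h(22,32)=(22*31+32)%997=714 [pair 1] h(54,76)=(54*31+76)%997=753 [pair 2] -> [761, 714, 753]
  Sibling for proof at L0: 76
L2: h(761,714)=(761*31+714)%997=377 [pair 0] h(753,753)=(753*31+753)%997=168 [pair 1] -> [377, 168]
  Sibling for proof at L1: 753
L3: h(377,168)=(377*31+168)%997=888 [pair 0] -> [888]
  Sibling for proof at L2: 377
Root: 888
Proof path (sibling hashes from leaf to root): [76, 753, 377]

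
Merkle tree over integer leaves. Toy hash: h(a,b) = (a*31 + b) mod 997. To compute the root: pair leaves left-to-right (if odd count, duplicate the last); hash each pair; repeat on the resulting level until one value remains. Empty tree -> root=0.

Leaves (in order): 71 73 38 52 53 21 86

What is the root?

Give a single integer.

Answer: 632

Derivation:
L0: [71, 73, 38, 52, 53, 21, 86]
L1: h(71,73)=(71*31+73)%997=280 h(38,52)=(38*31+52)%997=233 h(53,21)=(53*31+21)%997=667 h(86,86)=(86*31+86)%997=758 -> [280, 233, 667, 758]
L2: h(280,233)=(280*31+233)%997=937 h(667,758)=(667*31+758)%997=498 -> [937, 498]
L3: h(937,498)=(937*31+498)%997=632 -> [632]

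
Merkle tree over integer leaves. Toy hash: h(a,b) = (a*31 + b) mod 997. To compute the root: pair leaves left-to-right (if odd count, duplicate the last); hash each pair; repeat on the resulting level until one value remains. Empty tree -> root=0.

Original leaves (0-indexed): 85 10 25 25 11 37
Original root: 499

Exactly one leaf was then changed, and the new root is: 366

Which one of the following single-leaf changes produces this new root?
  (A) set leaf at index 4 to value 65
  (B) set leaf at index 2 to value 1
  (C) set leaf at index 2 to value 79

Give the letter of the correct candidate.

Original leaves: [85, 10, 25, 25, 11, 37]
Target new root: 366
Try each candidate change and compute the resulting root:
Candidate A: set leaf[4] = 65 -> leaves = [85, 10, 25, 25, 65, 37]
  L0: [85, 10, 25, 25, 65, 37]
  L1: h(85,10)=(85*31+10)%997=651 h(25,25)=(25*31+25)%997=800 h(65,37)=(65*31+37)%997=58 -> [651, 800, 58]
  L2: h(651,800)=(651*31+800)%997=44 h(58,58)=(58*31+58)%997=859 -> [44, 859]
  L3: h(44,859)=(44*31+859)%997=229 -> [229]
  root = 229 != target 366
Candidate B: set leaf[2] = 1 -> leaves = [85, 10, 1, 25, 11, 37]
  L0: [85, 10, 1, 25, 11, 37]
  L1: h(85,10)=(85*31+10)%997=651 h(1,25)=(1*31+25)%997=56 h(11,37)=(11*31+37)%997=378 -> [651, 56, 378]
  L2: h(651,56)=(651*31+56)%997=297 h(378,378)=(378*31+378)%997=132 -> [297, 132]
  L3: h(297,132)=(297*31+132)%997=366 -> [366]
  root = 366 == target 366  ** MATCH **
Candidate C: set leaf[2] = 79 -> leaves = [85, 10, 79, 25, 11, 37]
  L0: [85, 10, 79, 25, 11, 37]
  L1: h(85,10)=(85*31+10)%997=651 h(79,25)=(79*31+25)%997=480 h(11,37)=(11*31+37)%997=378 -> [651, 480, 378]
  L2: h(651,480)=(651*31+480)%997=721 h(378,378)=(378*31+378)%997=132 -> [721, 132]
  L3: h(721,132)=(721*31+132)%997=549 -> [549]
  root = 549 != target 366
Candidate B produces the target root.

Answer: B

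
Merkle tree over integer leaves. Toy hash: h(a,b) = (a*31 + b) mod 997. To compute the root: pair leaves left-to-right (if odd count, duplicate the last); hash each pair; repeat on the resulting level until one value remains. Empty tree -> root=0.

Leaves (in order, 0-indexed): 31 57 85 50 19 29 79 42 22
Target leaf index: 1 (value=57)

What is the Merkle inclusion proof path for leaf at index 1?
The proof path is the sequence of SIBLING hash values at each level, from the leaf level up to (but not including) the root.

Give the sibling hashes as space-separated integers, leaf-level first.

L0 (leaves): [31, 57, 85, 50, 19, 29, 79, 42, 22], target index=1
L1: h(31,57)=(31*31+57)%997=21 [pair 0] h(85,50)=(85*31+50)%997=691 [pair 1] h(19,29)=(19*31+29)%997=618 [pair 2] h(79,42)=(79*31+42)%997=497 [pair 3] h(22,22)=(22*31+22)%997=704 [pair 4] -> [21, 691, 618, 497, 704]
  Sibling for proof at L0: 31
L2: h(21,691)=(21*31+691)%997=345 [pair 0] h(618,497)=(618*31+497)%997=712 [pair 1] h(704,704)=(704*31+704)%997=594 [pair 2] -> [345, 712, 594]
  Sibling for proof at L1: 691
L3: h(345,712)=(345*31+712)%997=440 [pair 0] h(594,594)=(594*31+594)%997=65 [pair 1] -> [440, 65]
  Sibling for proof at L2: 712
L4: h(440,65)=(440*31+65)%997=744 [pair 0] -> [744]
  Sibling for proof at L3: 65
Root: 744
Proof path (sibling hashes from leaf to root): [31, 691, 712, 65]

Answer: 31 691 712 65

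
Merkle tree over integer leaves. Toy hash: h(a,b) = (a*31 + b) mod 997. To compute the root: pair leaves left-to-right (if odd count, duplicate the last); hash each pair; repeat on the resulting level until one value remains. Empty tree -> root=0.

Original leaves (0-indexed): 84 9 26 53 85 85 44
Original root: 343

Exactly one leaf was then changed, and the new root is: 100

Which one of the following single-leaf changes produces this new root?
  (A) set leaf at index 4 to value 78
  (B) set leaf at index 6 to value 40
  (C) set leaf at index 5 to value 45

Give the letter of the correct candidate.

Original leaves: [84, 9, 26, 53, 85, 85, 44]
Target new root: 100
Try each candidate change and compute the resulting root:
Candidate A: set leaf[4] = 78 -> leaves = [84, 9, 26, 53, 78, 85, 44]
  L0: [84, 9, 26, 53, 78, 85, 44]
  L1: h(84,9)=(84*31+9)%997=619 h(26,53)=(26*31+53)%997=859 h(78,85)=(78*31+85)%997=509 h(44,44)=(44*31+44)%997=411 -> [619, 859, 509, 411]
  L2: h(619,859)=(619*31+859)%997=108 h(509,411)=(509*31+411)%997=238 -> [108, 238]
  L3: h(108,238)=(108*31+238)%997=595 -> [595]
  root = 595 != target 100
Candidate B: set leaf[6] = 40 -> leaves = [84, 9, 26, 53, 85, 85, 40]
  L0: [84, 9, 26, 53, 85, 85, 40]
  L1: h(84,9)=(84*31+9)%997=619 h(26,53)=(26*31+53)%997=859 h(85,85)=(85*31+85)%997=726 h(40,40)=(40*31+40)%997=283 -> [619, 859, 726, 283]
  L2: h(619,859)=(619*31+859)%997=108 h(726,283)=(726*31+283)%997=855 -> [108, 855]
  L3: h(108,855)=(108*31+855)%997=215 -> [215]
  root = 215 != target 100
Candidate C: set leaf[5] = 45 -> leaves = [84, 9, 26, 53, 85, 45, 44]
  L0: [84, 9, 26, 53, 85, 45, 44]
  L1: h(84,9)=(84*31+9)%997=619 h(26,53)=(26*31+53)%997=859 h(85,45)=(85*31+45)%997=686 h(44,44)=(44*31+44)%997=411 -> [619, 859, 686, 411]
  L2: h(619,859)=(619*31+859)%997=108 h(686,411)=(686*31+411)%997=740 -> [108, 740]
  L3: h(108,740)=(108*31+740)%997=100 -> [100]
  root = 100 == target 100  ** MATCH **
Candidate C produces the target root.

Answer: C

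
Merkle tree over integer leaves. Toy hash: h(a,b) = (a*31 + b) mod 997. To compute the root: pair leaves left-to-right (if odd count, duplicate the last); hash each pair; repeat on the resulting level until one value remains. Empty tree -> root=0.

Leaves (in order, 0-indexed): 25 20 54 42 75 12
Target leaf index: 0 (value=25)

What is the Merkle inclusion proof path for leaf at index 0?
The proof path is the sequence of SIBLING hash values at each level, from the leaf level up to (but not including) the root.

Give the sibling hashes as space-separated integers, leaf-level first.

Answer: 20 719 9

Derivation:
L0 (leaves): [25, 20, 54, 42, 75, 12], target index=0
L1: h(25,20)=(25*31+20)%997=795 [pair 0] h(54,42)=(54*31+42)%997=719 [pair 1] h(75,12)=(75*31+12)%997=343 [pair 2] -> [795, 719, 343]
  Sibling for proof at L0: 20
L2: h(795,719)=(795*31+719)%997=439 [pair 0] h(343,343)=(343*31+343)%997=9 [pair 1] -> [439, 9]
  Sibling for proof at L1: 719
L3: h(439,9)=(439*31+9)%997=657 [pair 0] -> [657]
  Sibling for proof at L2: 9
Root: 657
Proof path (sibling hashes from leaf to root): [20, 719, 9]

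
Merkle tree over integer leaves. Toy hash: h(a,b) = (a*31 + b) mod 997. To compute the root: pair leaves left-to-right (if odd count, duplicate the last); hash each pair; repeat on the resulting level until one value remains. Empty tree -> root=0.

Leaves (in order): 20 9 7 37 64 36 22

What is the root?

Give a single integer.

Answer: 698

Derivation:
L0: [20, 9, 7, 37, 64, 36, 22]
L1: h(20,9)=(20*31+9)%997=629 h(7,37)=(7*31+37)%997=254 h(64,36)=(64*31+36)%997=26 h(22,22)=(22*31+22)%997=704 -> [629, 254, 26, 704]
L2: h(629,254)=(629*31+254)%997=810 h(26,704)=(26*31+704)%997=513 -> [810, 513]
L3: h(810,513)=(810*31+513)%997=698 -> [698]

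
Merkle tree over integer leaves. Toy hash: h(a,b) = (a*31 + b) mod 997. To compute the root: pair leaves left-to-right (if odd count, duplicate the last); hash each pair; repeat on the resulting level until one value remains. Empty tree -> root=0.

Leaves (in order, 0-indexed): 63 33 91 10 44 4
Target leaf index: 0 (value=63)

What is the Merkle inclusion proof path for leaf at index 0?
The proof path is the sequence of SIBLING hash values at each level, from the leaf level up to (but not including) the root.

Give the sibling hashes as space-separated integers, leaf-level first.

Answer: 33 837 905

Derivation:
L0 (leaves): [63, 33, 91, 10, 44, 4], target index=0
L1: h(63,33)=(63*31+33)%997=989 [pair 0] h(91,10)=(91*31+10)%997=837 [pair 1] h(44,4)=(44*31+4)%997=371 [pair 2] -> [989, 837, 371]
  Sibling for proof at L0: 33
L2: h(989,837)=(989*31+837)%997=589 [pair 0] h(371,371)=(371*31+371)%997=905 [pair 1] -> [589, 905]
  Sibling for proof at L1: 837
L3: h(589,905)=(589*31+905)%997=221 [pair 0] -> [221]
  Sibling for proof at L2: 905
Root: 221
Proof path (sibling hashes from leaf to root): [33, 837, 905]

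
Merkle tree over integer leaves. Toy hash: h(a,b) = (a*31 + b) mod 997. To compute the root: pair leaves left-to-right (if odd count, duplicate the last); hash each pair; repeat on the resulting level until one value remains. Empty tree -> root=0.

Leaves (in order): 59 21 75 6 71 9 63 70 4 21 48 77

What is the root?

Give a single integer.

Answer: 623

Derivation:
L0: [59, 21, 75, 6, 71, 9, 63, 70, 4, 21, 48, 77]
L1: h(59,21)=(59*31+21)%997=853 h(75,6)=(75*31+6)%997=337 h(71,9)=(71*31+9)%997=216 h(63,70)=(63*31+70)%997=29 h(4,21)=(4*31+21)%997=145 h(48,77)=(48*31+77)%997=568 -> [853, 337, 216, 29, 145, 568]
L2: h(853,337)=(853*31+337)%997=858 h(216,29)=(216*31+29)%997=743 h(145,568)=(145*31+568)%997=78 -> [858, 743, 78]
L3: h(858,743)=(858*31+743)%997=422 h(78,78)=(78*31+78)%997=502 -> [422, 502]
L4: h(422,502)=(422*31+502)%997=623 -> [623]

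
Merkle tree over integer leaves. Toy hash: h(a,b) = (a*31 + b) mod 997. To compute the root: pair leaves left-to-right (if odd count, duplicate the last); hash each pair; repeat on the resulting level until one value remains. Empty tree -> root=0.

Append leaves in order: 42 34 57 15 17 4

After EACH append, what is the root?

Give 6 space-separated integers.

Answer: 42 339 369 327 626 210

Derivation:
After append 42 (leaves=[42]):
  L0: [42]
  root=42
After append 34 (leaves=[42, 34]):
  L0: [42, 34]
  L1: h(42,34)=(42*31+34)%997=339 -> [339]
  root=339
After append 57 (leaves=[42, 34, 57]):
  L0: [42, 34, 57]
  L1: h(42,34)=(42*31+34)%997=339 h(57,57)=(57*31+57)%997=827 -> [339, 827]
  L2: h(339,827)=(339*31+827)%997=369 -> [369]
  root=369
After append 15 (leaves=[42, 34, 57, 15]):
  L0: [42, 34, 57, 15]
  L1: h(42,34)=(42*31+34)%997=339 h(57,15)=(57*31+15)%997=785 -> [339, 785]
  L2: h(339,785)=(339*31+785)%997=327 -> [327]
  root=327
After append 17 (leaves=[42, 34, 57, 15, 17]):
  L0: [42, 34, 57, 15, 17]
  L1: h(42,34)=(42*31+34)%997=339 h(57,15)=(57*31+15)%997=785 h(17,17)=(17*31+17)%997=544 -> [339, 785, 544]
  L2: h(339,785)=(339*31+785)%997=327 h(544,544)=(544*31+544)%997=459 -> [327, 459]
  L3: h(327,459)=(327*31+459)%997=626 -> [626]
  root=626
After append 4 (leaves=[42, 34, 57, 15, 17, 4]):
  L0: [42, 34, 57, 15, 17, 4]
  L1: h(42,34)=(42*31+34)%997=339 h(57,15)=(57*31+15)%997=785 h(17,4)=(17*31+4)%997=531 -> [339, 785, 531]
  L2: h(339,785)=(339*31+785)%997=327 h(531,531)=(531*31+531)%997=43 -> [327, 43]
  L3: h(327,43)=(327*31+43)%997=210 -> [210]
  root=210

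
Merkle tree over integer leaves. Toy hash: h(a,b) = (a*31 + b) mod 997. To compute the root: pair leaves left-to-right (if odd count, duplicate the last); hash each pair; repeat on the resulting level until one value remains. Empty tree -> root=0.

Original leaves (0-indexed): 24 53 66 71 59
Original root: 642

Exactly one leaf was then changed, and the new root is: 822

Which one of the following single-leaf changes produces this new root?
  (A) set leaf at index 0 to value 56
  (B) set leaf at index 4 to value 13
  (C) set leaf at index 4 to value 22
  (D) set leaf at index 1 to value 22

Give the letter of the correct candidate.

Original leaves: [24, 53, 66, 71, 59]
Target new root: 822
Try each candidate change and compute the resulting root:
Candidate A: set leaf[0] = 56 -> leaves = [56, 53, 66, 71, 59]
  L0: [56, 53, 66, 71, 59]
  L1: h(56,53)=(56*31+53)%997=792 h(66,71)=(66*31+71)%997=123 h(59,59)=(59*31+59)%997=891 -> [792, 123, 891]
  L2: h(792,123)=(792*31+123)%997=747 h(891,891)=(891*31+891)%997=596 -> [747, 596]
  L3: h(747,596)=(747*31+596)%997=822 -> [822]
  root = 822 == target 822  ** MATCH **
Candidate B: set leaf[4] = 13 -> leaves = [24, 53, 66, 71, 13]
  L0: [24, 53, 66, 71, 13]
  L1: h(24,53)=(24*31+53)%997=797 h(66,71)=(66*31+71)%997=123 h(13,13)=(13*31+13)%997=416 -> [797, 123, 416]
  L2: h(797,123)=(797*31+123)%997=902 h(416,416)=(416*31+416)%997=351 -> [902, 351]
  L3: h(902,351)=(902*31+351)%997=397 -> [397]
  root = 397 != target 822
Candidate C: set leaf[4] = 22 -> leaves = [24, 53, 66, 71, 22]
  L0: [24, 53, 66, 71, 22]
  L1: h(24,53)=(24*31+53)%997=797 h(66,71)=(66*31+71)%997=123 h(22,22)=(22*31+22)%997=704 -> [797, 123, 704]
  L2: h(797,123)=(797*31+123)%997=902 h(704,704)=(704*31+704)%997=594 -> [902, 594]
  L3: h(902,594)=(902*31+594)%997=640 -> [640]
  root = 640 != target 822
Candidate D: set leaf[1] = 22 -> leaves = [24, 22, 66, 71, 59]
  L0: [24, 22, 66, 71, 59]
  L1: h(24,22)=(24*31+22)%997=766 h(66,71)=(66*31+71)%997=123 h(59,59)=(59*31+59)%997=891 -> [766, 123, 891]
  L2: h(766,123)=(766*31+123)%997=938 h(891,891)=(891*31+891)%997=596 -> [938, 596]
  L3: h(938,596)=(938*31+596)%997=761 -> [761]
  root = 761 != target 822
Candidate A produces the target root.

Answer: A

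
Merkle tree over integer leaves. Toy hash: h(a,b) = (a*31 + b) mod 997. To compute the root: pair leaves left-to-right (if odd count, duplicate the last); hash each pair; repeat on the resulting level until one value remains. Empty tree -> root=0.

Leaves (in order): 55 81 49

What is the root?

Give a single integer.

L0: [55, 81, 49]
L1: h(55,81)=(55*31+81)%997=789 h(49,49)=(49*31+49)%997=571 -> [789, 571]
L2: h(789,571)=(789*31+571)%997=105 -> [105]

Answer: 105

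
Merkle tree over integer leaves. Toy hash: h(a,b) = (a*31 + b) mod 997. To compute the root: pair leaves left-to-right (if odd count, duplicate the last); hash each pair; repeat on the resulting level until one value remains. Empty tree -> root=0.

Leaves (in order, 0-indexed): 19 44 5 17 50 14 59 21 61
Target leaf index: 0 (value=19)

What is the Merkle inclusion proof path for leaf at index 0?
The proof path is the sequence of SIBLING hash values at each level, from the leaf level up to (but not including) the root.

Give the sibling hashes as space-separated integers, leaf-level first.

Answer: 44 172 484 860

Derivation:
L0 (leaves): [19, 44, 5, 17, 50, 14, 59, 21, 61], target index=0
L1: h(19,44)=(19*31+44)%997=633 [pair 0] h(5,17)=(5*31+17)%997=172 [pair 1] h(50,14)=(50*31+14)%997=567 [pair 2] h(59,21)=(59*31+21)%997=853 [pair 3] h(61,61)=(61*31+61)%997=955 [pair 4] -> [633, 172, 567, 853, 955]
  Sibling for proof at L0: 44
L2: h(633,172)=(633*31+172)%997=852 [pair 0] h(567,853)=(567*31+853)%997=484 [pair 1] h(955,955)=(955*31+955)%997=650 [pair 2] -> [852, 484, 650]
  Sibling for proof at L1: 172
L3: h(852,484)=(852*31+484)%997=974 [pair 0] h(650,650)=(650*31+650)%997=860 [pair 1] -> [974, 860]
  Sibling for proof at L2: 484
L4: h(974,860)=(974*31+860)%997=147 [pair 0] -> [147]
  Sibling for proof at L3: 860
Root: 147
Proof path (sibling hashes from leaf to root): [44, 172, 484, 860]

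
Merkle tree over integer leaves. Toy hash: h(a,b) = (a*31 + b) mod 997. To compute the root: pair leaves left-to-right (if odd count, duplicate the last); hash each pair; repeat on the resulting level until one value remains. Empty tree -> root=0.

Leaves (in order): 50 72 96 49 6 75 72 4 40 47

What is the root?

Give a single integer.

L0: [50, 72, 96, 49, 6, 75, 72, 4, 40, 47]
L1: h(50,72)=(50*31+72)%997=625 h(96,49)=(96*31+49)%997=34 h(6,75)=(6*31+75)%997=261 h(72,4)=(72*31+4)%997=242 h(40,47)=(40*31+47)%997=290 -> [625, 34, 261, 242, 290]
L2: h(625,34)=(625*31+34)%997=466 h(261,242)=(261*31+242)%997=357 h(290,290)=(290*31+290)%997=307 -> [466, 357, 307]
L3: h(466,357)=(466*31+357)%997=845 h(307,307)=(307*31+307)%997=851 -> [845, 851]
L4: h(845,851)=(845*31+851)%997=127 -> [127]

Answer: 127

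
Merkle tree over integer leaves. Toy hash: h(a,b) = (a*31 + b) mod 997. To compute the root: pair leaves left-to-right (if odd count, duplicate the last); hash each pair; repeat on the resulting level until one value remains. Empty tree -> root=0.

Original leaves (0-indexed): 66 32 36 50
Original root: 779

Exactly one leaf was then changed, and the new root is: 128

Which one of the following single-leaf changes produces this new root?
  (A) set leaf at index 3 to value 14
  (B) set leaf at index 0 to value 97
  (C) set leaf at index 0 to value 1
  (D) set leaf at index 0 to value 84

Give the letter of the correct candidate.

Original leaves: [66, 32, 36, 50]
Target new root: 128
Try each candidate change and compute the resulting root:
Candidate A: set leaf[3] = 14 -> leaves = [66, 32, 36, 14]
  L0: [66, 32, 36, 14]
  L1: h(66,32)=(66*31+32)%997=84 h(36,14)=(36*31+14)%997=133 -> [84, 133]
  L2: h(84,133)=(84*31+133)%997=743 -> [743]
  root = 743 != target 128
Candidate B: set leaf[0] = 97 -> leaves = [97, 32, 36, 50]
  L0: [97, 32, 36, 50]
  L1: h(97,32)=(97*31+32)%997=48 h(36,50)=(36*31+50)%997=169 -> [48, 169]
  L2: h(48,169)=(48*31+169)%997=660 -> [660]
  root = 660 != target 128
Candidate C: set leaf[0] = 1 -> leaves = [1, 32, 36, 50]
  L0: [1, 32, 36, 50]
  L1: h(1,32)=(1*31+32)%997=63 h(36,50)=(36*31+50)%997=169 -> [63, 169]
  L2: h(63,169)=(63*31+169)%997=128 -> [128]
  root = 128 == target 128  ** MATCH **
Candidate D: set leaf[0] = 84 -> leaves = [84, 32, 36, 50]
  L0: [84, 32, 36, 50]
  L1: h(84,32)=(84*31+32)%997=642 h(36,50)=(36*31+50)%997=169 -> [642, 169]
  L2: h(642,169)=(642*31+169)%997=131 -> [131]
  root = 131 != target 128
Candidate C produces the target root.

Answer: C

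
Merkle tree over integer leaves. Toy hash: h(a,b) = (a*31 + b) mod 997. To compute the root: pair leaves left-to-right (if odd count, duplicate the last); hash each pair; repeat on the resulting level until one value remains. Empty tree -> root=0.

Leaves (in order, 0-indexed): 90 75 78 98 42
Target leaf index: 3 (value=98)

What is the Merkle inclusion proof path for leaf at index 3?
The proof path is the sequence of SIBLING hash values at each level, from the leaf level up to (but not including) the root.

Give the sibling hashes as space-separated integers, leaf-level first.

Answer: 78 871 137

Derivation:
L0 (leaves): [90, 75, 78, 98, 42], target index=3
L1: h(90,75)=(90*31+75)%997=871 [pair 0] h(78,98)=(78*31+98)%997=522 [pair 1] h(42,42)=(42*31+42)%997=347 [pair 2] -> [871, 522, 347]
  Sibling for proof at L0: 78
L2: h(871,522)=(871*31+522)%997=604 [pair 0] h(347,347)=(347*31+347)%997=137 [pair 1] -> [604, 137]
  Sibling for proof at L1: 871
L3: h(604,137)=(604*31+137)%997=915 [pair 0] -> [915]
  Sibling for proof at L2: 137
Root: 915
Proof path (sibling hashes from leaf to root): [78, 871, 137]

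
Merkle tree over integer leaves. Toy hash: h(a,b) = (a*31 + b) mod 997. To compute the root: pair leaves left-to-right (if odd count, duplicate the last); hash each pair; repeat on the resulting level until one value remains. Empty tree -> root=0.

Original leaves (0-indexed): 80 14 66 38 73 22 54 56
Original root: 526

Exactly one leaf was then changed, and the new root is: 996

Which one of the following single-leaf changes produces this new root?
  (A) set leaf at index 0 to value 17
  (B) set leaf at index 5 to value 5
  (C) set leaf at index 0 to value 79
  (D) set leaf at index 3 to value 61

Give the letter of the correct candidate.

Original leaves: [80, 14, 66, 38, 73, 22, 54, 56]
Target new root: 996
Try each candidate change and compute the resulting root:
Candidate A: set leaf[0] = 17 -> leaves = [17, 14, 66, 38, 73, 22, 54, 56]
  L0: [17, 14, 66, 38, 73, 22, 54, 56]
  L1: h(17,14)=(17*31+14)%997=541 h(66,38)=(66*31+38)%997=90 h(73,22)=(73*31+22)%997=291 h(54,56)=(54*31+56)%997=733 -> [541, 90, 291, 733]
  L2: h(541,90)=(541*31+90)%997=909 h(291,733)=(291*31+733)%997=781 -> [909, 781]
  L3: h(909,781)=(909*31+781)%997=47 -> [47]
  root = 47 != target 996
Candidate B: set leaf[5] = 5 -> leaves = [80, 14, 66, 38, 73, 5, 54, 56]
  L0: [80, 14, 66, 38, 73, 5, 54, 56]
  L1: h(80,14)=(80*31+14)%997=500 h(66,38)=(66*31+38)%997=90 h(73,5)=(73*31+5)%997=274 h(54,56)=(54*31+56)%997=733 -> [500, 90, 274, 733]
  L2: h(500,90)=(500*31+90)%997=635 h(274,733)=(274*31+733)%997=254 -> [635, 254]
  L3: h(635,254)=(635*31+254)%997=996 -> [996]
  root = 996 == target 996  ** MATCH **
Candidate C: set leaf[0] = 79 -> leaves = [79, 14, 66, 38, 73, 22, 54, 56]
  L0: [79, 14, 66, 38, 73, 22, 54, 56]
  L1: h(79,14)=(79*31+14)%997=469 h(66,38)=(66*31+38)%997=90 h(73,22)=(73*31+22)%997=291 h(54,56)=(54*31+56)%997=733 -> [469, 90, 291, 733]
  L2: h(469,90)=(469*31+90)%997=671 h(291,733)=(291*31+733)%997=781 -> [671, 781]
  L3: h(671,781)=(671*31+781)%997=645 -> [645]
  root = 645 != target 996
Candidate D: set leaf[3] = 61 -> leaves = [80, 14, 66, 61, 73, 22, 54, 56]
  L0: [80, 14, 66, 61, 73, 22, 54, 56]
  L1: h(80,14)=(80*31+14)%997=500 h(66,61)=(66*31+61)%997=113 h(73,22)=(73*31+22)%997=291 h(54,56)=(54*31+56)%997=733 -> [500, 113, 291, 733]
  L2: h(500,113)=(500*31+113)%997=658 h(291,733)=(291*31+733)%997=781 -> [658, 781]
  L3: h(658,781)=(658*31+781)%997=242 -> [242]
  root = 242 != target 996
Candidate B produces the target root.

Answer: B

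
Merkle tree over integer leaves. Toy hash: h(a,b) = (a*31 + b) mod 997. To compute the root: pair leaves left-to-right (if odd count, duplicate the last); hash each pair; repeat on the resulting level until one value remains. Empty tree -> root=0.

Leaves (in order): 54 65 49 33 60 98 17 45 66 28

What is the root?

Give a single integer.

L0: [54, 65, 49, 33, 60, 98, 17, 45, 66, 28]
L1: h(54,65)=(54*31+65)%997=742 h(49,33)=(49*31+33)%997=555 h(60,98)=(60*31+98)%997=961 h(17,45)=(17*31+45)%997=572 h(66,28)=(66*31+28)%997=80 -> [742, 555, 961, 572, 80]
L2: h(742,555)=(742*31+555)%997=626 h(961,572)=(961*31+572)%997=453 h(80,80)=(80*31+80)%997=566 -> [626, 453, 566]
L3: h(626,453)=(626*31+453)%997=916 h(566,566)=(566*31+566)%997=166 -> [916, 166]
L4: h(916,166)=(916*31+166)%997=646 -> [646]

Answer: 646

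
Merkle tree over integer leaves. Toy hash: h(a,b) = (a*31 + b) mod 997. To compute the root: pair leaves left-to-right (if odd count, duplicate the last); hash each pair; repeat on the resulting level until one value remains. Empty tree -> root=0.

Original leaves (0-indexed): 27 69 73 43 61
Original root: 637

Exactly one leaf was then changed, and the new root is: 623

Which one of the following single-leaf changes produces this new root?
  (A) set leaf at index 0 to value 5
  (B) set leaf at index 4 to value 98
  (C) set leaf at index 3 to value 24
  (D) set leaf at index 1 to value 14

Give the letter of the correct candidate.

Original leaves: [27, 69, 73, 43, 61]
Target new root: 623
Try each candidate change and compute the resulting root:
Candidate A: set leaf[0] = 5 -> leaves = [5, 69, 73, 43, 61]
  L0: [5, 69, 73, 43, 61]
  L1: h(5,69)=(5*31+69)%997=224 h(73,43)=(73*31+43)%997=312 h(61,61)=(61*31+61)%997=955 -> [224, 312, 955]
  L2: h(224,312)=(224*31+312)%997=277 h(955,955)=(955*31+955)%997=650 -> [277, 650]
  L3: h(277,650)=(277*31+650)%997=264 -> [264]
  root = 264 != target 623
Candidate B: set leaf[4] = 98 -> leaves = [27, 69, 73, 43, 98]
  L0: [27, 69, 73, 43, 98]
  L1: h(27,69)=(27*31+69)%997=906 h(73,43)=(73*31+43)%997=312 h(98,98)=(98*31+98)%997=145 -> [906, 312, 145]
  L2: h(906,312)=(906*31+312)%997=482 h(145,145)=(145*31+145)%997=652 -> [482, 652]
  L3: h(482,652)=(482*31+652)%997=639 -> [639]
  root = 639 != target 623
Candidate C: set leaf[3] = 24 -> leaves = [27, 69, 73, 24, 61]
  L0: [27, 69, 73, 24, 61]
  L1: h(27,69)=(27*31+69)%997=906 h(73,24)=(73*31+24)%997=293 h(61,61)=(61*31+61)%997=955 -> [906, 293, 955]
  L2: h(906,293)=(906*31+293)%997=463 h(955,955)=(955*31+955)%997=650 -> [463, 650]
  L3: h(463,650)=(463*31+650)%997=48 -> [48]
  root = 48 != target 623
Candidate D: set leaf[1] = 14 -> leaves = [27, 14, 73, 43, 61]
  L0: [27, 14, 73, 43, 61]
  L1: h(27,14)=(27*31+14)%997=851 h(73,43)=(73*31+43)%997=312 h(61,61)=(61*31+61)%997=955 -> [851, 312, 955]
  L2: h(851,312)=(851*31+312)%997=771 h(955,955)=(955*31+955)%997=650 -> [771, 650]
  L3: h(771,650)=(771*31+650)%997=623 -> [623]
  root = 623 == target 623  ** MATCH **
Candidate D produces the target root.

Answer: D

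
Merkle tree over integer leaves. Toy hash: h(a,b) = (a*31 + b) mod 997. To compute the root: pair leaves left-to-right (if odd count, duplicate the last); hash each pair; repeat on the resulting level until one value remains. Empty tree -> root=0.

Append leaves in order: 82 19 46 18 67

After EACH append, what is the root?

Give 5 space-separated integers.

After append 82 (leaves=[82]):
  L0: [82]
  root=82
After append 19 (leaves=[82, 19]):
  L0: [82, 19]
  L1: h(82,19)=(82*31+19)%997=567 -> [567]
  root=567
After append 46 (leaves=[82, 19, 46]):
  L0: [82, 19, 46]
  L1: h(82,19)=(82*31+19)%997=567 h(46,46)=(46*31+46)%997=475 -> [567, 475]
  L2: h(567,475)=(567*31+475)%997=106 -> [106]
  root=106
After append 18 (leaves=[82, 19, 46, 18]):
  L0: [82, 19, 46, 18]
  L1: h(82,19)=(82*31+19)%997=567 h(46,18)=(46*31+18)%997=447 -> [567, 447]
  L2: h(567,447)=(567*31+447)%997=78 -> [78]
  root=78
After append 67 (leaves=[82, 19, 46, 18, 67]):
  L0: [82, 19, 46, 18, 67]
  L1: h(82,19)=(82*31+19)%997=567 h(46,18)=(46*31+18)%997=447 h(67,67)=(67*31+67)%997=150 -> [567, 447, 150]
  L2: h(567,447)=(567*31+447)%997=78 h(150,150)=(150*31+150)%997=812 -> [78, 812]
  L3: h(78,812)=(78*31+812)%997=239 -> [239]
  root=239

Answer: 82 567 106 78 239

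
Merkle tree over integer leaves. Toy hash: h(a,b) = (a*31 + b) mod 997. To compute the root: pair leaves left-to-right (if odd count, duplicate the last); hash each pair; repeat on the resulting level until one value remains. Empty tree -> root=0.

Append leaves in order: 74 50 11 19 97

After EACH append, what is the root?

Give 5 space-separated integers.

After append 74 (leaves=[74]):
  L0: [74]
  root=74
After append 50 (leaves=[74, 50]):
  L0: [74, 50]
  L1: h(74,50)=(74*31+50)%997=350 -> [350]
  root=350
After append 11 (leaves=[74, 50, 11]):
  L0: [74, 50, 11]
  L1: h(74,50)=(74*31+50)%997=350 h(11,11)=(11*31+11)%997=352 -> [350, 352]
  L2: h(350,352)=(350*31+352)%997=235 -> [235]
  root=235
After append 19 (leaves=[74, 50, 11, 19]):
  L0: [74, 50, 11, 19]
  L1: h(74,50)=(74*31+50)%997=350 h(11,19)=(11*31+19)%997=360 -> [350, 360]
  L2: h(350,360)=(350*31+360)%997=243 -> [243]
  root=243
After append 97 (leaves=[74, 50, 11, 19, 97]):
  L0: [74, 50, 11, 19, 97]
  L1: h(74,50)=(74*31+50)%997=350 h(11,19)=(11*31+19)%997=360 h(97,97)=(97*31+97)%997=113 -> [350, 360, 113]
  L2: h(350,360)=(350*31+360)%997=243 h(113,113)=(113*31+113)%997=625 -> [243, 625]
  L3: h(243,625)=(243*31+625)%997=182 -> [182]
  root=182

Answer: 74 350 235 243 182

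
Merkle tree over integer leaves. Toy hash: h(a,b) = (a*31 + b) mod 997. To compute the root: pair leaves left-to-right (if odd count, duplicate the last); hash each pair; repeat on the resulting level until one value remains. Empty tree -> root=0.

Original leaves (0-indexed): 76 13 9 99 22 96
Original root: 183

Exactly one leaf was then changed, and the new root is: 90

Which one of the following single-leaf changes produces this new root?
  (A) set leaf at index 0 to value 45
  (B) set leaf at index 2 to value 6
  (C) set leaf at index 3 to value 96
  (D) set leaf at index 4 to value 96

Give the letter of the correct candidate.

Original leaves: [76, 13, 9, 99, 22, 96]
Target new root: 90
Try each candidate change and compute the resulting root:
Candidate A: set leaf[0] = 45 -> leaves = [45, 13, 9, 99, 22, 96]
  L0: [45, 13, 9, 99, 22, 96]
  L1: h(45,13)=(45*31+13)%997=411 h(9,99)=(9*31+99)%997=378 h(22,96)=(22*31+96)%997=778 -> [411, 378, 778]
  L2: h(411,378)=(411*31+378)%997=158 h(778,778)=(778*31+778)%997=968 -> [158, 968]
  L3: h(158,968)=(158*31+968)%997=881 -> [881]
  root = 881 != target 90
Candidate B: set leaf[2] = 6 -> leaves = [76, 13, 6, 99, 22, 96]
  L0: [76, 13, 6, 99, 22, 96]
  L1: h(76,13)=(76*31+13)%997=375 h(6,99)=(6*31+99)%997=285 h(22,96)=(22*31+96)%997=778 -> [375, 285, 778]
  L2: h(375,285)=(375*31+285)%997=943 h(778,778)=(778*31+778)%997=968 -> [943, 968]
  L3: h(943,968)=(943*31+968)%997=291 -> [291]
  root = 291 != target 90
Candidate C: set leaf[3] = 96 -> leaves = [76, 13, 9, 96, 22, 96]
  L0: [76, 13, 9, 96, 22, 96]
  L1: h(76,13)=(76*31+13)%997=375 h(9,96)=(9*31+96)%997=375 h(22,96)=(22*31+96)%997=778 -> [375, 375, 778]
  L2: h(375,375)=(375*31+375)%997=36 h(778,778)=(778*31+778)%997=968 -> [36, 968]
  L3: h(36,968)=(36*31+968)%997=90 -> [90]
  root = 90 == target 90  ** MATCH **
Candidate D: set leaf[4] = 96 -> leaves = [76, 13, 9, 99, 96, 96]
  L0: [76, 13, 9, 99, 96, 96]
  L1: h(76,13)=(76*31+13)%997=375 h(9,99)=(9*31+99)%997=378 h(96,96)=(96*31+96)%997=81 -> [375, 378, 81]
  L2: h(375,378)=(375*31+378)%997=39 h(81,81)=(81*31+81)%997=598 -> [39, 598]
  L3: h(39,598)=(39*31+598)%997=810 -> [810]
  root = 810 != target 90
Candidate C produces the target root.

Answer: C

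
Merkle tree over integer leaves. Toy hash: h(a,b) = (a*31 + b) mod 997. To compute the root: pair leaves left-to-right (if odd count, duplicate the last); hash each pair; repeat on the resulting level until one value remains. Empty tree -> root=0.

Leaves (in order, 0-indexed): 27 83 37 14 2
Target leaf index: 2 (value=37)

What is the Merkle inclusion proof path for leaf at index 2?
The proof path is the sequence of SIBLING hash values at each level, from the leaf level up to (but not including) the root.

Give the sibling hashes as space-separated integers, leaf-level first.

L0 (leaves): [27, 83, 37, 14, 2], target index=2
L1: h(27,83)=(27*31+83)%997=920 [pair 0] h(37,14)=(37*31+14)%997=164 [pair 1] h(2,2)=(2*31+2)%997=64 [pair 2] -> [920, 164, 64]
  Sibling for proof at L0: 14
L2: h(920,164)=(920*31+164)%997=768 [pair 0] h(64,64)=(64*31+64)%997=54 [pair 1] -> [768, 54]
  Sibling for proof at L1: 920
L3: h(768,54)=(768*31+54)%997=931 [pair 0] -> [931]
  Sibling for proof at L2: 54
Root: 931
Proof path (sibling hashes from leaf to root): [14, 920, 54]

Answer: 14 920 54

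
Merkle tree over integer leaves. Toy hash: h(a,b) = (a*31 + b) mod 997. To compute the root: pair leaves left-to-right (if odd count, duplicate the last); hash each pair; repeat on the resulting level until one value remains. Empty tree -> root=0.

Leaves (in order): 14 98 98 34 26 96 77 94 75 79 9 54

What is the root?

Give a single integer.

Answer: 779

Derivation:
L0: [14, 98, 98, 34, 26, 96, 77, 94, 75, 79, 9, 54]
L1: h(14,98)=(14*31+98)%997=532 h(98,34)=(98*31+34)%997=81 h(26,96)=(26*31+96)%997=902 h(77,94)=(77*31+94)%997=487 h(75,79)=(75*31+79)%997=410 h(9,54)=(9*31+54)%997=333 -> [532, 81, 902, 487, 410, 333]
L2: h(532,81)=(532*31+81)%997=621 h(902,487)=(902*31+487)%997=533 h(410,333)=(410*31+333)%997=82 -> [621, 533, 82]
L3: h(621,533)=(621*31+533)%997=841 h(82,82)=(82*31+82)%997=630 -> [841, 630]
L4: h(841,630)=(841*31+630)%997=779 -> [779]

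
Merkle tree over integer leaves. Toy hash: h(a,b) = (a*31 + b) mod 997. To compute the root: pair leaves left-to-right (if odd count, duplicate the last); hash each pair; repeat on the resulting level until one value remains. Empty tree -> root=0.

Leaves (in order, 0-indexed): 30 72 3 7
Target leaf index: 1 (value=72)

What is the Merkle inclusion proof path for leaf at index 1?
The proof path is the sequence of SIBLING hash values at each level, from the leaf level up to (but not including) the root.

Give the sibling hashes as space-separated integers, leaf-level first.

Answer: 30 100

Derivation:
L0 (leaves): [30, 72, 3, 7], target index=1
L1: h(30,72)=(30*31+72)%997=5 [pair 0] h(3,7)=(3*31+7)%997=100 [pair 1] -> [5, 100]
  Sibling for proof at L0: 30
L2: h(5,100)=(5*31+100)%997=255 [pair 0] -> [255]
  Sibling for proof at L1: 100
Root: 255
Proof path (sibling hashes from leaf to root): [30, 100]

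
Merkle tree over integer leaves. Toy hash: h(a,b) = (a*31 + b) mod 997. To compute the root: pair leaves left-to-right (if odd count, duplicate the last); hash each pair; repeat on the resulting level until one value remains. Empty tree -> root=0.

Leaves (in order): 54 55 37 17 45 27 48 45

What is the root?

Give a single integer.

L0: [54, 55, 37, 17, 45, 27, 48, 45]
L1: h(54,55)=(54*31+55)%997=732 h(37,17)=(37*31+17)%997=167 h(45,27)=(45*31+27)%997=425 h(48,45)=(48*31+45)%997=536 -> [732, 167, 425, 536]
L2: h(732,167)=(732*31+167)%997=925 h(425,536)=(425*31+536)%997=750 -> [925, 750]
L3: h(925,750)=(925*31+750)%997=512 -> [512]

Answer: 512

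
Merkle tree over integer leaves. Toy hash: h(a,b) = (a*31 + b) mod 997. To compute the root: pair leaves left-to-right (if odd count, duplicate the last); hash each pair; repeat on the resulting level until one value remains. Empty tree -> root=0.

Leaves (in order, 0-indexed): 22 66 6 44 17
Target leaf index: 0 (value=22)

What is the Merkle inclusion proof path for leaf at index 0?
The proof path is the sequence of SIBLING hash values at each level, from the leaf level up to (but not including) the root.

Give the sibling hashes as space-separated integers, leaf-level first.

L0 (leaves): [22, 66, 6, 44, 17], target index=0
L1: h(22,66)=(22*31+66)%997=748 [pair 0] h(6,44)=(6*31+44)%997=230 [pair 1] h(17,17)=(17*31+17)%997=544 [pair 2] -> [748, 230, 544]
  Sibling for proof at L0: 66
L2: h(748,230)=(748*31+230)%997=487 [pair 0] h(544,544)=(544*31+544)%997=459 [pair 1] -> [487, 459]
  Sibling for proof at L1: 230
L3: h(487,459)=(487*31+459)%997=601 [pair 0] -> [601]
  Sibling for proof at L2: 459
Root: 601
Proof path (sibling hashes from leaf to root): [66, 230, 459]

Answer: 66 230 459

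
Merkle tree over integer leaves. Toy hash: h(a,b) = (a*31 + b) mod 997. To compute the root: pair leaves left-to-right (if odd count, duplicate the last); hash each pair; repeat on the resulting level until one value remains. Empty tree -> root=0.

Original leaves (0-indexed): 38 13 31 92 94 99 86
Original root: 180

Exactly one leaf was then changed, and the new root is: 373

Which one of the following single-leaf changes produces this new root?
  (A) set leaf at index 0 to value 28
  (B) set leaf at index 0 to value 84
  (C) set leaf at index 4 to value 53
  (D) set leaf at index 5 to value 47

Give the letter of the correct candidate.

Original leaves: [38, 13, 31, 92, 94, 99, 86]
Target new root: 373
Try each candidate change and compute the resulting root:
Candidate A: set leaf[0] = 28 -> leaves = [28, 13, 31, 92, 94, 99, 86]
  L0: [28, 13, 31, 92, 94, 99, 86]
  L1: h(28,13)=(28*31+13)%997=881 h(31,92)=(31*31+92)%997=56 h(94,99)=(94*31+99)%997=22 h(86,86)=(86*31+86)%997=758 -> [881, 56, 22, 758]
  L2: h(881,56)=(881*31+56)%997=448 h(22,758)=(22*31+758)%997=443 -> [448, 443]
  L3: h(448,443)=(448*31+443)%997=373 -> [373]
  root = 373 == target 373  ** MATCH **
Candidate B: set leaf[0] = 84 -> leaves = [84, 13, 31, 92, 94, 99, 86]
  L0: [84, 13, 31, 92, 94, 99, 86]
  L1: h(84,13)=(84*31+13)%997=623 h(31,92)=(31*31+92)%997=56 h(94,99)=(94*31+99)%997=22 h(86,86)=(86*31+86)%997=758 -> [623, 56, 22, 758]
  L2: h(623,56)=(623*31+56)%997=426 h(22,758)=(22*31+758)%997=443 -> [426, 443]
  L3: h(426,443)=(426*31+443)%997=688 -> [688]
  root = 688 != target 373
Candidate C: set leaf[4] = 53 -> leaves = [38, 13, 31, 92, 53, 99, 86]
  L0: [38, 13, 31, 92, 53, 99, 86]
  L1: h(38,13)=(38*31+13)%997=194 h(31,92)=(31*31+92)%997=56 h(53,99)=(53*31+99)%997=745 h(86,86)=(86*31+86)%997=758 -> [194, 56, 745, 758]
  L2: h(194,56)=(194*31+56)%997=88 h(745,758)=(745*31+758)%997=922 -> [88, 922]
  L3: h(88,922)=(88*31+922)%997=659 -> [659]
  root = 659 != target 373
Candidate D: set leaf[5] = 47 -> leaves = [38, 13, 31, 92, 94, 47, 86]
  L0: [38, 13, 31, 92, 94, 47, 86]
  L1: h(38,13)=(38*31+13)%997=194 h(31,92)=(31*31+92)%997=56 h(94,47)=(94*31+47)%997=967 h(86,86)=(86*31+86)%997=758 -> [194, 56, 967, 758]
  L2: h(194,56)=(194*31+56)%997=88 h(967,758)=(967*31+758)%997=825 -> [88, 825]
  L3: h(88,825)=(88*31+825)%997=562 -> [562]
  root = 562 != target 373
Candidate A produces the target root.

Answer: A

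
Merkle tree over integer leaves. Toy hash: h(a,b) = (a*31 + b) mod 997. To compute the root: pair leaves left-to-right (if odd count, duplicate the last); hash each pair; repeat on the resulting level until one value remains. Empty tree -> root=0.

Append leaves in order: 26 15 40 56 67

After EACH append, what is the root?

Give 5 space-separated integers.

Answer: 26 821 809 825 465

Derivation:
After append 26 (leaves=[26]):
  L0: [26]
  root=26
After append 15 (leaves=[26, 15]):
  L0: [26, 15]
  L1: h(26,15)=(26*31+15)%997=821 -> [821]
  root=821
After append 40 (leaves=[26, 15, 40]):
  L0: [26, 15, 40]
  L1: h(26,15)=(26*31+15)%997=821 h(40,40)=(40*31+40)%997=283 -> [821, 283]
  L2: h(821,283)=(821*31+283)%997=809 -> [809]
  root=809
After append 56 (leaves=[26, 15, 40, 56]):
  L0: [26, 15, 40, 56]
  L1: h(26,15)=(26*31+15)%997=821 h(40,56)=(40*31+56)%997=299 -> [821, 299]
  L2: h(821,299)=(821*31+299)%997=825 -> [825]
  root=825
After append 67 (leaves=[26, 15, 40, 56, 67]):
  L0: [26, 15, 40, 56, 67]
  L1: h(26,15)=(26*31+15)%997=821 h(40,56)=(40*31+56)%997=299 h(67,67)=(67*31+67)%997=150 -> [821, 299, 150]
  L2: h(821,299)=(821*31+299)%997=825 h(150,150)=(150*31+150)%997=812 -> [825, 812]
  L3: h(825,812)=(825*31+812)%997=465 -> [465]
  root=465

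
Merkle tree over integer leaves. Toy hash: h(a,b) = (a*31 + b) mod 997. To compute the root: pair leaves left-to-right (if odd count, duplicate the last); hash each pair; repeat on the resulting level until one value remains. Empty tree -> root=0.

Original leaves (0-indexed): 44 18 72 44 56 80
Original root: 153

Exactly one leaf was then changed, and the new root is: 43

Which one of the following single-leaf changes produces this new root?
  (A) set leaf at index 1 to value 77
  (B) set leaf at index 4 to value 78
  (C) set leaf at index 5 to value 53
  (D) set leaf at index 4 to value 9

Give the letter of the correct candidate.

Original leaves: [44, 18, 72, 44, 56, 80]
Target new root: 43
Try each candidate change and compute the resulting root:
Candidate A: set leaf[1] = 77 -> leaves = [44, 77, 72, 44, 56, 80]
  L0: [44, 77, 72, 44, 56, 80]
  L1: h(44,77)=(44*31+77)%997=444 h(72,44)=(72*31+44)%997=282 h(56,80)=(56*31+80)%997=819 -> [444, 282, 819]
  L2: h(444,282)=(444*31+282)%997=88 h(819,819)=(819*31+819)%997=286 -> [88, 286]
  L3: h(88,286)=(88*31+286)%997=23 -> [23]
  root = 23 != target 43
Candidate B: set leaf[4] = 78 -> leaves = [44, 18, 72, 44, 78, 80]
  L0: [44, 18, 72, 44, 78, 80]
  L1: h(44,18)=(44*31+18)%997=385 h(72,44)=(72*31+44)%997=282 h(78,80)=(78*31+80)%997=504 -> [385, 282, 504]
  L2: h(385,282)=(385*31+282)%997=253 h(504,504)=(504*31+504)%997=176 -> [253, 176]
  L3: h(253,176)=(253*31+176)%997=43 -> [43]
  root = 43 == target 43  ** MATCH **
Candidate C: set leaf[5] = 53 -> leaves = [44, 18, 72, 44, 56, 53]
  L0: [44, 18, 72, 44, 56, 53]
  L1: h(44,18)=(44*31+18)%997=385 h(72,44)=(72*31+44)%997=282 h(56,53)=(56*31+53)%997=792 -> [385, 282, 792]
  L2: h(385,282)=(385*31+282)%997=253 h(792,792)=(792*31+792)%997=419 -> [253, 419]
  L3: h(253,419)=(253*31+419)%997=286 -> [286]
  root = 286 != target 43
Candidate D: set leaf[4] = 9 -> leaves = [44, 18, 72, 44, 9, 80]
  L0: [44, 18, 72, 44, 9, 80]
  L1: h(44,18)=(44*31+18)%997=385 h(72,44)=(72*31+44)%997=282 h(9,80)=(9*31+80)%997=359 -> [385, 282, 359]
  L2: h(385,282)=(385*31+282)%997=253 h(359,359)=(359*31+359)%997=521 -> [253, 521]
  L3: h(253,521)=(253*31+521)%997=388 -> [388]
  root = 388 != target 43
Candidate B produces the target root.

Answer: B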